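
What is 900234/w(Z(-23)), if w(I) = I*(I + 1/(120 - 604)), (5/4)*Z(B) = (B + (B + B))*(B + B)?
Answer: 453867975/3250630411 ≈ 0.13962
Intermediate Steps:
Z(B) = 24*B²/5 (Z(B) = 4*((B + (B + B))*(B + B))/5 = 4*((B + 2*B)*(2*B))/5 = 4*((3*B)*(2*B))/5 = 4*(6*B²)/5 = 24*B²/5)
w(I) = I*(-1/484 + I) (w(I) = I*(I + 1/(-484)) = I*(I - 1/484) = I*(-1/484 + I))
900234/w(Z(-23)) = 900234/((((24/5)*(-23)²)*(-1/484 + (24/5)*(-23)²))) = 900234/((((24/5)*529)*(-1/484 + (24/5)*529))) = 900234/((12696*(-1/484 + 12696/5)/5)) = 900234/(((12696/5)*(6144859/2420))) = 900234/(19503782466/3025) = 900234*(3025/19503782466) = 453867975/3250630411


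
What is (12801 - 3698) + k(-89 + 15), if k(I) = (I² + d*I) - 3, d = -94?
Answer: 21532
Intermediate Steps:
k(I) = -3 + I² - 94*I (k(I) = (I² - 94*I) - 3 = -3 + I² - 94*I)
(12801 - 3698) + k(-89 + 15) = (12801 - 3698) + (-3 + (-89 + 15)² - 94*(-89 + 15)) = 9103 + (-3 + (-74)² - 94*(-74)) = 9103 + (-3 + 5476 + 6956) = 9103 + 12429 = 21532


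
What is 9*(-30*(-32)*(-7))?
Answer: -60480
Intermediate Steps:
9*(-30*(-32)*(-7)) = 9*(960*(-7)) = 9*(-6720) = -60480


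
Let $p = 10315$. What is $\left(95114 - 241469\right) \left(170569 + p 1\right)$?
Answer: $-26473277820$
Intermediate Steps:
$\left(95114 - 241469\right) \left(170569 + p 1\right) = \left(95114 - 241469\right) \left(170569 + 10315 \cdot 1\right) = - 146355 \left(170569 + 10315\right) = \left(-146355\right) 180884 = -26473277820$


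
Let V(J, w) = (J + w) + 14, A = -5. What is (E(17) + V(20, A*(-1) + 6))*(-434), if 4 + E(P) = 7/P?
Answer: -305536/17 ≈ -17973.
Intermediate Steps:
E(P) = -4 + 7/P
V(J, w) = 14 + J + w
(E(17) + V(20, A*(-1) + 6))*(-434) = ((-4 + 7/17) + (14 + 20 + (-5*(-1) + 6)))*(-434) = ((-4 + 7*(1/17)) + (14 + 20 + (5 + 6)))*(-434) = ((-4 + 7/17) + (14 + 20 + 11))*(-434) = (-61/17 + 45)*(-434) = (704/17)*(-434) = -305536/17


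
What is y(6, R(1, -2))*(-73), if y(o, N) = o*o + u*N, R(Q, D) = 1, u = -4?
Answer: -2336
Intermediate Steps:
y(o, N) = o**2 - 4*N (y(o, N) = o*o - 4*N = o**2 - 4*N)
y(6, R(1, -2))*(-73) = (6**2 - 4*1)*(-73) = (36 - 4)*(-73) = 32*(-73) = -2336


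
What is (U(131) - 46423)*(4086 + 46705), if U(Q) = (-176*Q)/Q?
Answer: -2366809809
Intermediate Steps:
U(Q) = -176
(U(131) - 46423)*(4086 + 46705) = (-176 - 46423)*(4086 + 46705) = -46599*50791 = -2366809809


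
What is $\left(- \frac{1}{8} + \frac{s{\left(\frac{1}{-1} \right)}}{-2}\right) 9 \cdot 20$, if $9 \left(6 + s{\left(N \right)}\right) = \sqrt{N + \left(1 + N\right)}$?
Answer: $\frac{1035}{2} - 10 i \approx 517.5 - 10.0 i$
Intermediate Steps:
$s{\left(N \right)} = -6 + \frac{\sqrt{1 + 2 N}}{9}$ ($s{\left(N \right)} = -6 + \frac{\sqrt{N + \left(1 + N\right)}}{9} = -6 + \frac{\sqrt{1 + 2 N}}{9}$)
$\left(- \frac{1}{8} + \frac{s{\left(\frac{1}{-1} \right)}}{-2}\right) 9 \cdot 20 = \left(- \frac{1}{8} + \frac{-6 + \frac{\sqrt{1 + \frac{2}{-1}}}{9}}{-2}\right) 9 \cdot 20 = \left(\left(-1\right) \frac{1}{8} + \left(-6 + \frac{\sqrt{1 + 2 \left(-1\right)}}{9}\right) \left(- \frac{1}{2}\right)\right) 9 \cdot 20 = \left(- \frac{1}{8} + \left(-6 + \frac{\sqrt{1 - 2}}{9}\right) \left(- \frac{1}{2}\right)\right) 9 \cdot 20 = \left(- \frac{1}{8} + \left(-6 + \frac{\sqrt{-1}}{9}\right) \left(- \frac{1}{2}\right)\right) 9 \cdot 20 = \left(- \frac{1}{8} + \left(-6 + \frac{i}{9}\right) \left(- \frac{1}{2}\right)\right) 9 \cdot 20 = \left(- \frac{1}{8} + \left(3 - \frac{i}{18}\right)\right) 9 \cdot 20 = \left(\frac{23}{8} - \frac{i}{18}\right) 9 \cdot 20 = \left(\frac{207}{8} - \frac{i}{2}\right) 20 = \frac{1035}{2} - 10 i$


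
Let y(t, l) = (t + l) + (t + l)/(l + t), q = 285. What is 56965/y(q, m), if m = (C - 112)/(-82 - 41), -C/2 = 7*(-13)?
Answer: 7006695/35108 ≈ 199.58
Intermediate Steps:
C = 182 (C = -14*(-13) = -2*(-91) = 182)
m = -70/123 (m = (182 - 112)/(-82 - 41) = 70/(-123) = 70*(-1/123) = -70/123 ≈ -0.56911)
y(t, l) = 1 + l + t (y(t, l) = (l + t) + (l + t)/(l + t) = (l + t) + 1 = 1 + l + t)
56965/y(q, m) = 56965/(1 - 70/123 + 285) = 56965/(35108/123) = 56965*(123/35108) = 7006695/35108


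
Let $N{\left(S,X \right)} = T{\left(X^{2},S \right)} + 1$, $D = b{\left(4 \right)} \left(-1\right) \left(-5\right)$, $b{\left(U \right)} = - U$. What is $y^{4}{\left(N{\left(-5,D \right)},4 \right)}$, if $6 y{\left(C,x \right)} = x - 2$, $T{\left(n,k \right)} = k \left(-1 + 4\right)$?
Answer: $\frac{1}{81} \approx 0.012346$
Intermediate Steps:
$T{\left(n,k \right)} = 3 k$ ($T{\left(n,k \right)} = k 3 = 3 k$)
$D = -20$ ($D = \left(-1\right) 4 \left(-1\right) \left(-5\right) = \left(-4\right) \left(-1\right) \left(-5\right) = 4 \left(-5\right) = -20$)
$N{\left(S,X \right)} = 1 + 3 S$ ($N{\left(S,X \right)} = 3 S + 1 = 1 + 3 S$)
$y{\left(C,x \right)} = - \frac{1}{3} + \frac{x}{6}$ ($y{\left(C,x \right)} = \frac{x - 2}{6} = \frac{-2 + x}{6} = - \frac{1}{3} + \frac{x}{6}$)
$y^{4}{\left(N{\left(-5,D \right)},4 \right)} = \left(- \frac{1}{3} + \frac{1}{6} \cdot 4\right)^{4} = \left(- \frac{1}{3} + \frac{2}{3}\right)^{4} = \left(\frac{1}{3}\right)^{4} = \frac{1}{81}$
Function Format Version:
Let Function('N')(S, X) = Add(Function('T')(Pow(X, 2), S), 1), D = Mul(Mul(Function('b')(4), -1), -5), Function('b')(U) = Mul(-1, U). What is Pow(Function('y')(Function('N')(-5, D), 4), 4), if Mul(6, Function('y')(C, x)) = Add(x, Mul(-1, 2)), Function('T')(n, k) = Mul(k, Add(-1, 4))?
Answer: Rational(1, 81) ≈ 0.012346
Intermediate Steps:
Function('T')(n, k) = Mul(3, k) (Function('T')(n, k) = Mul(k, 3) = Mul(3, k))
D = -20 (D = Mul(Mul(Mul(-1, 4), -1), -5) = Mul(Mul(-4, -1), -5) = Mul(4, -5) = -20)
Function('N')(S, X) = Add(1, Mul(3, S)) (Function('N')(S, X) = Add(Mul(3, S), 1) = Add(1, Mul(3, S)))
Function('y')(C, x) = Add(Rational(-1, 3), Mul(Rational(1, 6), x)) (Function('y')(C, x) = Mul(Rational(1, 6), Add(x, Mul(-1, 2))) = Mul(Rational(1, 6), Add(x, -2)) = Mul(Rational(1, 6), Add(-2, x)) = Add(Rational(-1, 3), Mul(Rational(1, 6), x)))
Pow(Function('y')(Function('N')(-5, D), 4), 4) = Pow(Add(Rational(-1, 3), Mul(Rational(1, 6), 4)), 4) = Pow(Add(Rational(-1, 3), Rational(2, 3)), 4) = Pow(Rational(1, 3), 4) = Rational(1, 81)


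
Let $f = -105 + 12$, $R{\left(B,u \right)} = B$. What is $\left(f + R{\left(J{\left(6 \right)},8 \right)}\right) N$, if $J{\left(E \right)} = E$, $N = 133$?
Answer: $-11571$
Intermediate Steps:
$f = -93$
$\left(f + R{\left(J{\left(6 \right)},8 \right)}\right) N = \left(-93 + 6\right) 133 = \left(-87\right) 133 = -11571$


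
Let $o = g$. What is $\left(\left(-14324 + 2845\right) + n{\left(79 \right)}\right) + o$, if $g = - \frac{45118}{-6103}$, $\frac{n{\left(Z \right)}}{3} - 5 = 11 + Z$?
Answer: $- \frac{4015992}{359} \approx -11187.0$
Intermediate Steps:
$n{\left(Z \right)} = 48 + 3 Z$ ($n{\left(Z \right)} = 15 + 3 \left(11 + Z\right) = 15 + \left(33 + 3 Z\right) = 48 + 3 Z$)
$g = \frac{2654}{359}$ ($g = \left(-45118\right) \left(- \frac{1}{6103}\right) = \frac{2654}{359} \approx 7.3928$)
$o = \frac{2654}{359} \approx 7.3928$
$\left(\left(-14324 + 2845\right) + n{\left(79 \right)}\right) + o = \left(\left(-14324 + 2845\right) + \left(48 + 3 \cdot 79\right)\right) + \frac{2654}{359} = \left(-11479 + \left(48 + 237\right)\right) + \frac{2654}{359} = \left(-11479 + 285\right) + \frac{2654}{359} = -11194 + \frac{2654}{359} = - \frac{4015992}{359}$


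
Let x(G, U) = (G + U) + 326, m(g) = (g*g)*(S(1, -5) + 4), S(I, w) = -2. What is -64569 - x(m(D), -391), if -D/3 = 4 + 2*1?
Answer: -65152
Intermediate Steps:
D = -18 (D = -3*(4 + 2*1) = -3*(4 + 2) = -3*6 = -18)
m(g) = 2*g² (m(g) = (g*g)*(-2 + 4) = g²*2 = 2*g²)
x(G, U) = 326 + G + U
-64569 - x(m(D), -391) = -64569 - (326 + 2*(-18)² - 391) = -64569 - (326 + 2*324 - 391) = -64569 - (326 + 648 - 391) = -64569 - 1*583 = -64569 - 583 = -65152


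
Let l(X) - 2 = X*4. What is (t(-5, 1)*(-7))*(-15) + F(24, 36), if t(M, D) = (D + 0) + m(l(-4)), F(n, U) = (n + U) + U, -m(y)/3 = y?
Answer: 4611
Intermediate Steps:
l(X) = 2 + 4*X (l(X) = 2 + X*4 = 2 + 4*X)
m(y) = -3*y
F(n, U) = n + 2*U (F(n, U) = (U + n) + U = n + 2*U)
t(M, D) = 42 + D (t(M, D) = (D + 0) - 3*(2 + 4*(-4)) = D - 3*(2 - 16) = D - 3*(-14) = D + 42 = 42 + D)
(t(-5, 1)*(-7))*(-15) + F(24, 36) = ((42 + 1)*(-7))*(-15) + (24 + 2*36) = (43*(-7))*(-15) + (24 + 72) = -301*(-15) + 96 = 4515 + 96 = 4611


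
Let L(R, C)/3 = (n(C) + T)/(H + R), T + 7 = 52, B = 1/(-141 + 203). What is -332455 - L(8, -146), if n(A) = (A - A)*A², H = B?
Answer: -165238505/497 ≈ -3.3247e+5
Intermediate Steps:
B = 1/62 ≈ 0.016129
H = 1/62 ≈ 0.016129
n(A) = 0 (n(A) = 0*A² = 0)
T = 45 (T = -7 + 52 = 45)
L(R, C) = 135/(1/62 + R) (L(R, C) = 3*((0 + 45)/(1/62 + R)) = 3*(45/(1/62 + R)) = 135/(1/62 + R))
-332455 - L(8, -146) = -332455 - 8370/(1 + 62*8) = -332455 - 8370/(1 + 496) = -332455 - 8370/497 = -165238505/497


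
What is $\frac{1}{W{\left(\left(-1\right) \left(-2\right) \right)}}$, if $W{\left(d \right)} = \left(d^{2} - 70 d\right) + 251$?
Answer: $\frac{1}{115} \approx 0.0086956$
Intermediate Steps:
$W{\left(d \right)} = 251 + d^{2} - 70 d$
$\frac{1}{W{\left(\left(-1\right) \left(-2\right) \right)}} = \frac{1}{251 + \left(\left(-1\right) \left(-2\right)\right)^{2} - 70 \left(\left(-1\right) \left(-2\right)\right)} = \frac{1}{251 + 2^{2} - 140} = \frac{1}{251 + 4 - 140} = \frac{1}{115}$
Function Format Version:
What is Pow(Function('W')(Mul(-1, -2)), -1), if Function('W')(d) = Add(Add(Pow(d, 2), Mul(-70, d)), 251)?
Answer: Rational(1, 115) ≈ 0.0086956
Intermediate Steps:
Function('W')(d) = Add(251, Pow(d, 2), Mul(-70, d))
Pow(Function('W')(Mul(-1, -2)), -1) = Pow(Add(251, Pow(Mul(-1, -2), 2), Mul(-70, Mul(-1, -2))), -1) = Pow(Add(251, Pow(2, 2), Mul(-70, 2)), -1) = Pow(Add(251, 4, -140), -1) = Pow(115, -1) = Rational(1, 115)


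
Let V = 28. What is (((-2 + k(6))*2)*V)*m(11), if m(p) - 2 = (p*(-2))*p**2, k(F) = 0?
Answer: 297920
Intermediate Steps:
m(p) = 2 - 2*p**3 (m(p) = 2 + (p*(-2))*p**2 = 2 + (-2*p)*p**2 = 2 - 2*p**3)
(((-2 + k(6))*2)*V)*m(11) = (((-2 + 0)*2)*28)*(2 - 2*11**3) = (-2*2*28)*(2 - 2*1331) = (-4*28)*(2 - 2662) = -112*(-2660) = 297920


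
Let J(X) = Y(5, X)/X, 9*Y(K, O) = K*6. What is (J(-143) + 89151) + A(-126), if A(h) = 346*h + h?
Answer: 19489031/429 ≈ 45429.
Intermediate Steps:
Y(K, O) = 2*K/3 (Y(K, O) = (K*6)/9 = (6*K)/9 = 2*K/3)
A(h) = 347*h
J(X) = 10/(3*X) (J(X) = ((2/3)*5)/X = 10/(3*X))
(J(-143) + 89151) + A(-126) = ((10/3)/(-143) + 89151) + 347*(-126) = ((10/3)*(-1/143) + 89151) - 43722 = (-10/429 + 89151) - 43722 = 38245769/429 - 43722 = 19489031/429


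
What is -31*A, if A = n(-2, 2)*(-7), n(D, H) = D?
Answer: -434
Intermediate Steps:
A = 14 (A = -2*(-7) = 14)
-31*A = -31*14 = -434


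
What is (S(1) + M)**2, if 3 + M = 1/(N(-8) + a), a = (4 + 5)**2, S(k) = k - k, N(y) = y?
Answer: 47524/5329 ≈ 8.9180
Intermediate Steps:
S(k) = 0
a = 81 (a = 9**2 = 81)
M = -218/73 (M = -3 + 1/(-8 + 81) = -3 + 1/73 = -218/73 ≈ -2.9863)
(S(1) + M)**2 = (0 - 218/73)**2 = (-218/73)**2 = 47524/5329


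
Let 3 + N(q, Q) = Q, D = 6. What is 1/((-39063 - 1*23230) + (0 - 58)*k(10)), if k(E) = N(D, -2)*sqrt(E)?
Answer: -62293/3879576849 - 290*sqrt(10)/3879576849 ≈ -1.6293e-5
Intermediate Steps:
N(q, Q) = -3 + Q
k(E) = -5*sqrt(E) (k(E) = (-3 - 2)*sqrt(E) = -5*sqrt(E))
1/((-39063 - 1*23230) + (0 - 58)*k(10)) = 1/((-39063 - 1*23230) + (0 - 58)*(-5*sqrt(10))) = 1/((-39063 - 23230) - (-290)*sqrt(10)) = 1/(-62293 + 290*sqrt(10))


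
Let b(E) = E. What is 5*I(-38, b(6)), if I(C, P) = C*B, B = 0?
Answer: 0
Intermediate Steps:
I(C, P) = 0 (I(C, P) = C*0 = 0)
5*I(-38, b(6)) = 5*0 = 0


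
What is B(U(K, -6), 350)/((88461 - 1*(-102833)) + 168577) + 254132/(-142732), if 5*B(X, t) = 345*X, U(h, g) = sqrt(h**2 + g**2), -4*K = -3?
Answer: -63533/35683 + 69*sqrt(65)/479828 ≈ -1.7793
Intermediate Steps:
K = 3/4 (K = -1/4*(-3) = 3/4 ≈ 0.75000)
U(h, g) = sqrt(g**2 + h**2)
B(X, t) = 69*X (B(X, t) = (345*X)/5 = 69*X)
B(U(K, -6), 350)/((88461 - 1*(-102833)) + 168577) + 254132/(-142732) = (69*sqrt((-6)**2 + (3/4)**2))/((88461 - 1*(-102833)) + 168577) + 254132/(-142732) = (69*sqrt(36 + 9/16))/((88461 + 102833) + 168577) + 254132*(-1/142732) = (69*sqrt(585/16))/(191294 + 168577) - 63533/35683 = (69*(3*sqrt(65)/4))/359871 - 63533/35683 = (207*sqrt(65)/4)*(1/359871) - 63533/35683 = 69*sqrt(65)/479828 - 63533/35683 = -63533/35683 + 69*sqrt(65)/479828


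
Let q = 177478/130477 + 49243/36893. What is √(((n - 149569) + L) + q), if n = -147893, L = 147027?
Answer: I*√3485755963418599789867470/4813687961 ≈ 387.86*I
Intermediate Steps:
q = 12972774765/4813687961 (q = 177478*(1/130477) + 49243*(1/36893) = 177478/130477 + 49243/36893 = 12972774765/4813687961 ≈ 2.6950)
√(((n - 149569) + L) + q) = √(((-147893 - 149569) + 147027) + 12972774765/4813687961) = √((-297462 + 147027) + 12972774765/4813687961) = √(-150435 + 12972774765/4813687961) = √(-724134175638270/4813687961) = I*√3485755963418599789867470/4813687961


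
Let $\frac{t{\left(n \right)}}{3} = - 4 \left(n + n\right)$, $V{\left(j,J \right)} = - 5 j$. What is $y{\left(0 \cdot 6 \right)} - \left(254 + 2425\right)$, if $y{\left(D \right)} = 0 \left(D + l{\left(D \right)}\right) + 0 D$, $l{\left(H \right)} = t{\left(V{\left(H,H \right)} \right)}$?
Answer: $-2679$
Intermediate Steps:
$t{\left(n \right)} = - 24 n$ ($t{\left(n \right)} = 3 \left(- 4 \left(n + n\right)\right) = 3 \left(- 4 \cdot 2 n\right) = 3 \left(- 8 n\right) = - 24 n$)
$l{\left(H \right)} = 120 H$ ($l{\left(H \right)} = - 24 \left(- 5 H\right) = 120 H$)
$y{\left(D \right)} = 0$ ($y{\left(D \right)} = 0 \left(D + 120 D\right) + 0 D = 0 \cdot 121 D + 0 = 0 + 0 = 0$)
$y{\left(0 \cdot 6 \right)} - \left(254 + 2425\right) = 0 - \left(254 + 2425\right) = 0 - 2679 = -2679$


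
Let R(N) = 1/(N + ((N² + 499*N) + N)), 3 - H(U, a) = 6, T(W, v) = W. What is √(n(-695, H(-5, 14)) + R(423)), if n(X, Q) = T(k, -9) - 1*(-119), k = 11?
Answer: √551652432177/65142 ≈ 11.402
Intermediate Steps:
H(U, a) = -3 (H(U, a) = 3 - 1*6 = 3 - 6 = -3)
n(X, Q) = 130 (n(X, Q) = 11 - 1*(-119) = 11 + 119 = 130)
R(N) = 1/(N² + 501*N) (R(N) = 1/(N + (N² + 500*N)) = 1/(N² + 501*N))
√(n(-695, H(-5, 14)) + R(423)) = √(130 + 1/(423*(501 + 423))) = √(130 + (1/423)/924) = √(130 + (1/423)*(1/924)) = √(130 + 1/390852) = √(50810761/390852) = √551652432177/65142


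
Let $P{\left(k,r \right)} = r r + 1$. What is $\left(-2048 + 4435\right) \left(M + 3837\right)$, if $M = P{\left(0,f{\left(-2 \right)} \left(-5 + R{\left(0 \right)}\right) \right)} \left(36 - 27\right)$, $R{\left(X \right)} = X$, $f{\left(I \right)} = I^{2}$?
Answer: $17773602$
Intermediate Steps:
$P{\left(k,r \right)} = 1 + r^{2}$ ($P{\left(k,r \right)} = r^{2} + 1 = 1 + r^{2}$)
$M = 3609$ ($M = \left(1 + \left(\left(-2\right)^{2} \left(-5 + 0\right)\right)^{2}\right) \left(36 - 27\right) = \left(1 + \left(4 \left(-5\right)\right)^{2}\right) 9 = \left(1 + \left(-20\right)^{2}\right) 9 = \left(1 + 400\right) 9 = 401 \cdot 9 = 3609$)
$\left(-2048 + 4435\right) \left(M + 3837\right) = \left(-2048 + 4435\right) \left(3609 + 3837\right) = 2387 \cdot 7446 = 17773602$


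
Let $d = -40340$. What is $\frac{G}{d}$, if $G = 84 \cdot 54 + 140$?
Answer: $- \frac{1169}{10085} \approx -0.11591$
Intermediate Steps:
$G = 4676$ ($G = 4536 + 140 = 4676$)
$\frac{G}{d} = \frac{4676}{-40340} = 4676 \left(- \frac{1}{40340}\right) = - \frac{1169}{10085}$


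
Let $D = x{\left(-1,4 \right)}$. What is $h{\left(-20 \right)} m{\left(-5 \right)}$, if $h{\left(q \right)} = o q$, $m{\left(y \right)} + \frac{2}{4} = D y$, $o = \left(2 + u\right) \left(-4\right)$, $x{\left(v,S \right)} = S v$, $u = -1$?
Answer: $1560$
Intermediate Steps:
$D = -4$ ($D = 4 \left(-1\right) = -4$)
$o = -4$ ($o = \left(2 - 1\right) \left(-4\right) = 1 \left(-4\right) = -4$)
$m{\left(y \right)} = - \frac{1}{2} - 4 y$
$h{\left(q \right)} = - 4 q$
$h{\left(-20 \right)} m{\left(-5 \right)} = \left(-4\right) \left(-20\right) \left(- \frac{1}{2} - -20\right) = 80 \left(- \frac{1}{2} + 20\right) = 80 \cdot \frac{39}{2} = 1560$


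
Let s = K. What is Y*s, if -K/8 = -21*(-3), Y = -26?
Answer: 13104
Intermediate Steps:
K = -504 (K = -(-168)*(-3) = -8*63 = -504)
s = -504
Y*s = -26*(-504) = 13104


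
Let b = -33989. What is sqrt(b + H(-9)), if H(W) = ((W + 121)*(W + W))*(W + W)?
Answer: 11*sqrt(19) ≈ 47.948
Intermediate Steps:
H(W) = 4*W**2*(121 + W) (H(W) = ((121 + W)*(2*W))*(2*W) = (2*W*(121 + W))*(2*W) = 4*W**2*(121 + W))
sqrt(b + H(-9)) = sqrt(-33989 + 4*(-9)**2*(121 - 9)) = sqrt(-33989 + 4*81*112) = sqrt(-33989 + 36288) = sqrt(2299) = 11*sqrt(19)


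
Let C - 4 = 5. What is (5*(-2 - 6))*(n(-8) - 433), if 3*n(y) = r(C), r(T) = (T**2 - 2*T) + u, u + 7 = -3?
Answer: 49840/3 ≈ 16613.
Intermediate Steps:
u = -10 (u = -7 - 3 = -10)
C = 9 (C = 4 + 5 = 9)
r(T) = -10 + T**2 - 2*T (r(T) = (T**2 - 2*T) - 10 = -10 + T**2 - 2*T)
n(y) = 53/3 (n(y) = (-10 + 9**2 - 2*9)/3 = (-10 + 81 - 18)/3 = (1/3)*53 = 53/3)
(5*(-2 - 6))*(n(-8) - 433) = (5*(-2 - 6))*(53/3 - 433) = (5*(-8))*(-1246/3) = -40*(-1246/3) = 49840/3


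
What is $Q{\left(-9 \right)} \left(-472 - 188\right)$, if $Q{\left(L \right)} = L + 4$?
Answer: $3300$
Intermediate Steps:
$Q{\left(L \right)} = 4 + L$
$Q{\left(-9 \right)} \left(-472 - 188\right) = \left(4 - 9\right) \left(-472 - 188\right) = \left(-5\right) \left(-660\right) = 3300$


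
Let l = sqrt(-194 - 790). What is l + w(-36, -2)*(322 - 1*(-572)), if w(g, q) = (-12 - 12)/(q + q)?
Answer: 5364 + 2*I*sqrt(246) ≈ 5364.0 + 31.369*I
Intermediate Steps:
w(g, q) = -12/q (w(g, q) = -24*1/(2*q) = -12/q)
l = 2*I*sqrt(246) (l = sqrt(-984) = 2*I*sqrt(246) ≈ 31.369*I)
l + w(-36, -2)*(322 - 1*(-572)) = 2*I*sqrt(246) + (-12/(-2))*(322 - 1*(-572)) = 2*I*sqrt(246) + (-12*(-1/2))*(322 + 572) = 2*I*sqrt(246) + 6*894 = 2*I*sqrt(246) + 5364 = 5364 + 2*I*sqrt(246)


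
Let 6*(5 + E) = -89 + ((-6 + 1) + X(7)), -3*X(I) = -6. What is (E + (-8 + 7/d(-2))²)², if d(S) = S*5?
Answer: 275792449/90000 ≈ 3064.4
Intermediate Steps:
d(S) = 5*S
X(I) = 2 (X(I) = -⅓*(-6) = 2)
E = -61/3 (E = -5 + (-89 + ((-6 + 1) + 2))/6 = -5 + (-89 + (-5 + 2))/6 = -5 + (-89 - 3)/6 = -5 + (⅙)*(-92) = -5 - 46/3 = -61/3 ≈ -20.333)
(E + (-8 + 7/d(-2))²)² = (-61/3 + (-8 + 7/((5*(-2))))²)² = (-61/3 + (-8 + 7/(-10))²)² = (-61/3 + (-8 + 7*(-⅒))²)² = (-61/3 + (-8 - 7/10)²)² = (-61/3 + (-87/10)²)² = (-61/3 + 7569/100)² = (16607/300)² = 275792449/90000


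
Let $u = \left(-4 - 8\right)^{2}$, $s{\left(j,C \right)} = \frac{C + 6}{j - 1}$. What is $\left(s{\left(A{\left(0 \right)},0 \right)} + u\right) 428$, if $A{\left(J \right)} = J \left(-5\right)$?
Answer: $59064$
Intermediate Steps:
$A{\left(J \right)} = - 5 J$
$s{\left(j,C \right)} = \frac{6 + C}{-1 + j}$
$u = 144$ ($u = \left(-12\right)^{2} = 144$)
$\left(s{\left(A{\left(0 \right)},0 \right)} + u\right) 428 = \left(\frac{6 + 0}{-1 - 0} + 144\right) 428 = \left(\frac{1}{-1 + 0} \cdot 6 + 144\right) 428 = \left(\frac{1}{-1} \cdot 6 + 144\right) 428 = \left(\left(-1\right) 6 + 144\right) 428 = \left(-6 + 144\right) 428 = 138 \cdot 428 = 59064$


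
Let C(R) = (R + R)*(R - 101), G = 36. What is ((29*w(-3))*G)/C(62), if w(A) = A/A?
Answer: -87/403 ≈ -0.21588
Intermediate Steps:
w(A) = 1
C(R) = 2*R*(-101 + R) (C(R) = (2*R)*(-101 + R) = 2*R*(-101 + R))
((29*w(-3))*G)/C(62) = ((29*1)*36)/((2*62*(-101 + 62))) = (29*36)/((2*62*(-39))) = 1044/(-4836) = 1044*(-1/4836) = -87/403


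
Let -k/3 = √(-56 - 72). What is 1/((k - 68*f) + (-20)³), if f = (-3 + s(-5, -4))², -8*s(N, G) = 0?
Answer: I/(4*(-2153*I + 6*√2)) ≈ -0.00011612 + 4.5763e-7*I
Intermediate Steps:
s(N, G) = 0 (s(N, G) = -⅛*0 = 0)
k = -24*I*√2 (k = -3*√(-56 - 72) = -24*I*√2 ≈ -33.941*I)
f = 9 (f = (-3 + 0)² = (-3)² = 9)
1/((k - 68*f) + (-20)³) = 1/((-24*I*√2 - 68*9) + (-20)³) = 1/((-24*I*√2 - 612) - 8000) = 1/((-612 - 24*I*√2) - 8000) = 1/(-8612 - 24*I*√2)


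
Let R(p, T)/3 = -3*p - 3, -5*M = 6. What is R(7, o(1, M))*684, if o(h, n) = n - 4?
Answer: -49248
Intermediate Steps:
M = -6/5 (M = -1/5*6 = -6/5 ≈ -1.2000)
o(h, n) = -4 + n
R(p, T) = -9 - 9*p (R(p, T) = 3*(-3*p - 3) = 3*(-3 - 3*p) = -9 - 9*p)
R(7, o(1, M))*684 = (-9 - 9*7)*684 = (-9 - 63)*684 = -72*684 = -49248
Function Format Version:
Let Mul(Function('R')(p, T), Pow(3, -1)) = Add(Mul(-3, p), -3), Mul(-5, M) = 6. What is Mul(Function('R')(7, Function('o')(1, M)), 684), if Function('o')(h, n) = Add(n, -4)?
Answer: -49248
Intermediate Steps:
M = Rational(-6, 5) (M = Mul(Rational(-1, 5), 6) = Rational(-6, 5) ≈ -1.2000)
Function('o')(h, n) = Add(-4, n)
Function('R')(p, T) = Add(-9, Mul(-9, p)) (Function('R')(p, T) = Mul(3, Add(Mul(-3, p), -3)) = Mul(3, Add(-3, Mul(-3, p))) = Add(-9, Mul(-9, p)))
Mul(Function('R')(7, Function('o')(1, M)), 684) = Mul(Add(-9, Mul(-9, 7)), 684) = Mul(Add(-9, -63), 684) = Mul(-72, 684) = -49248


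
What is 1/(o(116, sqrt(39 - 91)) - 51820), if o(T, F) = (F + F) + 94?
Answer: -25863/1337789642 - I*sqrt(13)/668894821 ≈ -1.9333e-5 - 5.3903e-9*I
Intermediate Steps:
o(T, F) = 94 + 2*F (o(T, F) = 2*F + 94 = 94 + 2*F)
1/(o(116, sqrt(39 - 91)) - 51820) = 1/((94 + 2*sqrt(39 - 91)) - 51820) = 1/((94 + 2*sqrt(-52)) - 51820) = 1/((94 + 2*(2*I*sqrt(13))) - 51820) = 1/((94 + 4*I*sqrt(13)) - 51820) = 1/(-51726 + 4*I*sqrt(13))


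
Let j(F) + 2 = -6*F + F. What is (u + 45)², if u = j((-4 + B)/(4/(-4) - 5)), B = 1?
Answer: 6561/4 ≈ 1640.3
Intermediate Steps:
j(F) = -2 - 5*F (j(F) = -2 + (-6*F + F) = -2 - 5*F)
u = -9/2 (u = -2 - 5*(-4 + 1)/(4/(-4) - 5) = -2 - (-15)/(4*(-¼) - 5) = -2 - (-15)/(-1 - 5) = -2 - (-15)/(-6) = -2 - (-15)*(-1)/6 = -2 - 5*½ = -2 - 5/2 = -9/2 ≈ -4.5000)
(u + 45)² = (-9/2 + 45)² = (81/2)² = 6561/4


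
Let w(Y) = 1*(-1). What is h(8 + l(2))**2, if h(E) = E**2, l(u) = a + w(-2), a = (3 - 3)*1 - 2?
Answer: 625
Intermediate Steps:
w(Y) = -1
a = -2 (a = 0*1 - 2 = 0 - 2 = -2)
l(u) = -3 (l(u) = -2 - 1 = -3)
h(8 + l(2))**2 = ((8 - 3)**2)**2 = (5**2)**2 = 25**2 = 625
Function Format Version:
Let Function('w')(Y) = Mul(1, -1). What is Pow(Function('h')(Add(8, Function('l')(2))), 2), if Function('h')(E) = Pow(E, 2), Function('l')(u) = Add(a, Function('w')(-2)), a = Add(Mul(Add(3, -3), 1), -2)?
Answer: 625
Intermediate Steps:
Function('w')(Y) = -1
a = -2 (a = Add(Mul(0, 1), -2) = Add(0, -2) = -2)
Function('l')(u) = -3 (Function('l')(u) = Add(-2, -1) = -3)
Pow(Function('h')(Add(8, Function('l')(2))), 2) = Pow(Pow(Add(8, -3), 2), 2) = Pow(Pow(5, 2), 2) = Pow(25, 2) = 625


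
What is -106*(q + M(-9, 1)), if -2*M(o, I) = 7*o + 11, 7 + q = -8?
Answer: -1166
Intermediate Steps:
q = -15 (q = -7 - 8 = -15)
M(o, I) = -11/2 - 7*o/2 (M(o, I) = -(7*o + 11)/2 = -(11 + 7*o)/2 = -11/2 - 7*o/2)
-106*(q + M(-9, 1)) = -106*(-15 + (-11/2 - 7/2*(-9))) = -106*(-15 + (-11/2 + 63/2)) = -106*(-15 + 26) = -106*11 = -1166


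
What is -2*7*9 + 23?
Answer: -103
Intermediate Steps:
-2*7*9 + 23 = -14*9 + 23 = -126 + 23 = -103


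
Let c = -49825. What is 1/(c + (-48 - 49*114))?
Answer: -1/55459 ≈ -1.8031e-5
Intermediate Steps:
1/(c + (-48 - 49*114)) = 1/(-49825 + (-48 - 49*114)) = 1/(-49825 + (-48 - 5586)) = 1/(-49825 - 5634) = 1/(-55459) = -1/55459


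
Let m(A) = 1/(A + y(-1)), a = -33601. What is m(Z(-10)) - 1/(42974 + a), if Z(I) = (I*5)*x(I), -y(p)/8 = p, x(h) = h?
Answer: 8865/4761484 ≈ 0.0018618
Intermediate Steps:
y(p) = -8*p
Z(I) = 5*I² (Z(I) = (I*5)*I = (5*I)*I = 5*I²)
m(A) = 1/(8 + A) (m(A) = 1/(A - 8*(-1)) = 1/(A + 8) = 1/(8 + A))
m(Z(-10)) - 1/(42974 + a) = 1/(8 + 5*(-10)²) - 1/(42974 - 33601) = 1/(8 + 5*100) - 1/9373 = 1/(8 + 500) - 1*1/9373 = 1/508 - 1/9373 = 8865/4761484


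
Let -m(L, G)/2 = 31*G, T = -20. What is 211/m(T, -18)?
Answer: 211/1116 ≈ 0.18907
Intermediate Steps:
m(L, G) = -62*G
211/m(T, -18) = 211/((-62*(-18))) = 211/1116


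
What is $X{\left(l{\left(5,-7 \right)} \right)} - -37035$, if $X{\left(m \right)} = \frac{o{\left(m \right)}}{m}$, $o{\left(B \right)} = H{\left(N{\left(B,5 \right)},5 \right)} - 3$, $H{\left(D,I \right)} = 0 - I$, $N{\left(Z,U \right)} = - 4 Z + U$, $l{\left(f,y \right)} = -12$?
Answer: $\frac{111107}{3} \approx 37036.0$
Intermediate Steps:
$N{\left(Z,U \right)} = U - 4 Z$
$H{\left(D,I \right)} = - I$
$o{\left(B \right)} = -8$ ($o{\left(B \right)} = \left(-1\right) 5 - 3 = -5 - 3 = -8$)
$X{\left(m \right)} = - \frac{8}{m}$
$X{\left(l{\left(5,-7 \right)} \right)} - -37035 = - \frac{8}{-12} - -37035 = \left(-8\right) \left(- \frac{1}{12}\right) + 37035 = \frac{2}{3} + 37035 = \frac{111107}{3}$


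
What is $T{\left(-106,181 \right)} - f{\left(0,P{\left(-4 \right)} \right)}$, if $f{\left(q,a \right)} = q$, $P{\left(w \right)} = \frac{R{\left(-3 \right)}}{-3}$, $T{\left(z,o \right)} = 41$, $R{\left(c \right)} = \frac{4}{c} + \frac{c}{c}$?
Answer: $41$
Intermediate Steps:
$R{\left(c \right)} = 1 + \frac{4}{c}$ ($R{\left(c \right)} = \frac{4}{c} + 1 = 1 + \frac{4}{c}$)
$P{\left(w \right)} = \frac{1}{9}$ ($P{\left(w \right)} = \frac{\frac{1}{-3} \left(4 - 3\right)}{-3} = \left(- \frac{1}{3}\right) 1 \left(- \frac{1}{3}\right) = \left(- \frac{1}{3}\right) \left(- \frac{1}{3}\right) = \frac{1}{9}$)
$T{\left(-106,181 \right)} - f{\left(0,P{\left(-4 \right)} \right)} = 41 - 0 = 41 + 0 = 41$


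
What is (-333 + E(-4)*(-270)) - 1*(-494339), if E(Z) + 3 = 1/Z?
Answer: 989767/2 ≈ 4.9488e+5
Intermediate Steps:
E(Z) = -3 + 1/Z
(-333 + E(-4)*(-270)) - 1*(-494339) = (-333 + (-3 + 1/(-4))*(-270)) - 1*(-494339) = (-333 + (-3 - 1/4)*(-270)) + 494339 = (-333 - 13/4*(-270)) + 494339 = (-333 + 1755/2) + 494339 = 1089/2 + 494339 = 989767/2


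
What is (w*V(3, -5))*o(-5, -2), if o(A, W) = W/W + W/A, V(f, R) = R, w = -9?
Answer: 63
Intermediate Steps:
o(A, W) = 1 + W/A
(w*V(3, -5))*o(-5, -2) = (-9*(-5))*((-5 - 2)/(-5)) = 45*(-1/5*(-7)) = 45*(7/5) = 63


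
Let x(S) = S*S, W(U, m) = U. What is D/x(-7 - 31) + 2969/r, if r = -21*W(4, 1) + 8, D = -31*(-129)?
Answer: -13103/361 ≈ -36.296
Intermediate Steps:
D = 3999
x(S) = S²
r = -76 (r = -21*4 + 8 = -84 + 8 = -76)
D/x(-7 - 31) + 2969/r = 3999/((-7 - 31)²) + 2969/(-76) = 3999/((-38)²) + 2969*(-1/76) = 3999/1444 - 2969/76 = -13103/361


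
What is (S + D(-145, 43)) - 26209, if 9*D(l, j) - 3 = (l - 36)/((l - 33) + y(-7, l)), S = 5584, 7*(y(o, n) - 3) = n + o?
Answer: -255600227/12393 ≈ -20625.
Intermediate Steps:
y(o, n) = 3 + n/7 + o/7 (y(o, n) = 3 + (n + o)/7 = 3 + (n/7 + o/7) = 3 + n/7 + o/7)
D(l, j) = 1/3 + (-36 + l)/(9*(-31 + 8*l/7)) (D(l, j) = 1/3 + ((l - 36)/((l - 33) + (3 + l/7 + (1/7)*(-7))))/9 = 1/3 + ((-36 + l)/((-33 + l) + (3 + l/7 - 1)))/9 = 1/3 + ((-36 + l)/((-33 + l) + (2 + l/7)))/9 = 1/3 + ((-36 + l)/(-31 + 8*l/7))/9 = 1/3 + (-36 + l)/(9*(-31 + 8*l/7)))
(S + D(-145, 43)) - 26209 = (5584 + (-903 + 31*(-145))/(9*(-217 + 8*(-145)))) - 26209 = (5584 + (-903 - 4495)/(9*(-217 - 1160))) - 26209 = (5584 + (1/9)*(-5398)/(-1377)) - 26209 = (5584 + (1/9)*(-1/1377)*(-5398)) - 26209 = (5584 + 5398/12393) - 26209 = 69207910/12393 - 26209 = -255600227/12393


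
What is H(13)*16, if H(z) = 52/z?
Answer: 64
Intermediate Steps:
H(13)*16 = (52/13)*16 = (52*(1/13))*16 = 4*16 = 64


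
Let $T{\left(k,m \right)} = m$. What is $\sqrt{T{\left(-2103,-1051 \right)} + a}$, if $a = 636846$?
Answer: $\sqrt{635795} \approx 797.37$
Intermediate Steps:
$\sqrt{T{\left(-2103,-1051 \right)} + a} = \sqrt{-1051 + 636846} = \sqrt{635795}$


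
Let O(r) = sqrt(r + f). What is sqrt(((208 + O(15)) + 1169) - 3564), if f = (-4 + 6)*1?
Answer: sqrt(-2187 + sqrt(17)) ≈ 46.721*I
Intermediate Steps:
f = 2 (f = 2*1 = 2)
O(r) = sqrt(2 + r) (O(r) = sqrt(r + 2) = sqrt(2 + r))
sqrt(((208 + O(15)) + 1169) - 3564) = sqrt(((208 + sqrt(2 + 15)) + 1169) - 3564) = sqrt(((208 + sqrt(17)) + 1169) - 3564) = sqrt((1377 + sqrt(17)) - 3564) = sqrt(-2187 + sqrt(17))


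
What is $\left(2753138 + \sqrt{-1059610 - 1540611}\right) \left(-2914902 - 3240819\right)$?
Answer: $-16947549402498 - 6155721 i \sqrt{2600221} \approx -1.6948 \cdot 10^{13} - 9.9262 \cdot 10^{9} i$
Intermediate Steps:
$\left(2753138 + \sqrt{-1059610 - 1540611}\right) \left(-2914902 - 3240819\right) = \left(2753138 + \sqrt{-2600221}\right) \left(-6155721\right) = \left(2753138 + i \sqrt{2600221}\right) \left(-6155721\right) = -16947549402498 - 6155721 i \sqrt{2600221}$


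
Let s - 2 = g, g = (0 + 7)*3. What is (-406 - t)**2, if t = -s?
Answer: 146689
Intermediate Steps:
g = 21 (g = 7*3 = 21)
s = 23 (s = 2 + 21 = 23)
t = -23 (t = -1*23 = -23)
(-406 - t)**2 = (-406 - 1*(-23))**2 = (-406 + 23)**2 = (-383)**2 = 146689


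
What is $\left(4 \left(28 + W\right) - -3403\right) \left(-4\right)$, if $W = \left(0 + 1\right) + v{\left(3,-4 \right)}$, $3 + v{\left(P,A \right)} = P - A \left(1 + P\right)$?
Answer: $-14332$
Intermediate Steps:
$v{\left(P,A \right)} = -3 + P - A \left(1 + P\right)$ ($v{\left(P,A \right)} = -3 - \left(- P + A \left(1 + P\right)\right) = -3 + P - A \left(1 + P\right)$)
$W = 17$ ($W = \left(0 + 1\right) - \left(-4 - 12\right) = 1 + \left(-3 + 3 + 4 + 12\right) = 1 + 16 = 17$)
$\left(4 \left(28 + W\right) - -3403\right) \left(-4\right) = \left(4 \left(28 + 17\right) - -3403\right) \left(-4\right) = \left(4 \cdot 45 + 3403\right) \left(-4\right) = \left(180 + 3403\right) \left(-4\right) = 3583 \left(-4\right) = -14332$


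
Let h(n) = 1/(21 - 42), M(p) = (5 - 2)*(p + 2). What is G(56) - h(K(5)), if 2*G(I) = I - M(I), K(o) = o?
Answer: -1238/21 ≈ -58.952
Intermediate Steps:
M(p) = 6 + 3*p (M(p) = 3*(2 + p) = 6 + 3*p)
G(I) = -3 - I (G(I) = (I - (6 + 3*I))/2 = (I + (-6 - 3*I))/2 = (-6 - 2*I)/2 = -3 - I)
h(n) = -1/21 (h(n) = 1/(-21) = -1/21)
G(56) - h(K(5)) = (-3 - 1*56) - 1*(-1/21) = (-3 - 56) + 1/21 = -59 + 1/21 = -1238/21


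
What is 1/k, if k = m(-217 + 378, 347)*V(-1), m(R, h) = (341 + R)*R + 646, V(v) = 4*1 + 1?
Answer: 1/407340 ≈ 2.4550e-6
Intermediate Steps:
V(v) = 5 (V(v) = 4 + 1 = 5)
m(R, h) = 646 + R*(341 + R) (m(R, h) = R*(341 + R) + 646 = 646 + R*(341 + R))
k = 407340 (k = (646 + (-217 + 378)² + 341*(-217 + 378))*5 = (646 + 161² + 341*161)*5 = (646 + 25921 + 54901)*5 = 81468*5 = 407340)
1/k = 1/407340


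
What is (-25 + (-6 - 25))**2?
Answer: 3136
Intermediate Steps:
(-25 + (-6 - 25))**2 = (-25 - 31)**2 = (-56)**2 = 3136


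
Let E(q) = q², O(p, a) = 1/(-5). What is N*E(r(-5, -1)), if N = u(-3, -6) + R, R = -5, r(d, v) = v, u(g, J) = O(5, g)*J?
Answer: -19/5 ≈ -3.8000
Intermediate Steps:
O(p, a) = -⅕
u(g, J) = -J/5
N = -19/5 (N = -⅕*(-6) - 5 = 6/5 - 5 = -19/5 ≈ -3.8000)
N*E(r(-5, -1)) = -19/5*(-1)² = -19/5*1 = -19/5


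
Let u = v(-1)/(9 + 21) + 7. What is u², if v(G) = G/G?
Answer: 44521/900 ≈ 49.468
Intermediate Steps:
v(G) = 1
u = 211/30 (u = 1/(9 + 21) + 7 = 1/30 + 7 = 211/30 ≈ 7.0333)
u² = (211/30)² = 44521/900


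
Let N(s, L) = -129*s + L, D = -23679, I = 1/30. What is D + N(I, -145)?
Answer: -238283/10 ≈ -23828.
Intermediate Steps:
I = 1/30 ≈ 0.033333
N(s, L) = L - 129*s
D + N(I, -145) = -23679 + (-145 - 129*1/30) = -23679 + (-145 - 43/10) = -23679 - 1493/10 = -238283/10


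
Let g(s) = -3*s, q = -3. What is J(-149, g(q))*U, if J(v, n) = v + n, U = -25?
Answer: 3500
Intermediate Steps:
J(v, n) = n + v
J(-149, g(q))*U = (-3*(-3) - 149)*(-25) = (9 - 149)*(-25) = -140*(-25) = 3500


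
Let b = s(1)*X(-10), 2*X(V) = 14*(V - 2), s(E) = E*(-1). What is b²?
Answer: 7056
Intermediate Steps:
s(E) = -E
X(V) = -14 + 7*V (X(V) = (14*(V - 2))/2 = (14*(-2 + V))/2 = (-28 + 14*V)/2 = -14 + 7*V)
b = 84 (b = (-1*1)*(-14 + 7*(-10)) = -(-14 - 70) = -1*(-84) = 84)
b² = 84² = 7056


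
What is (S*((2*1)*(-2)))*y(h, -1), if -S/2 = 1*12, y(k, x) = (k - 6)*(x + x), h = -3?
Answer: 1728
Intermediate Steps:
y(k, x) = 2*x*(-6 + k) (y(k, x) = (-6 + k)*(2*x) = 2*x*(-6 + k))
S = -24 (S = -2*12 = -24)
(S*((2*1)*(-2)))*y(h, -1) = (-24*2*1*(-2))*(2*(-1)*(-6 - 3)) = (-48*(-2))*(2*(-1)*(-9)) = -24*(-4)*18 = 96*18 = 1728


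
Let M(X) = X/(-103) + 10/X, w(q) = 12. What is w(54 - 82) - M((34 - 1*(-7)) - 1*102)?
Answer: 72705/6283 ≈ 11.572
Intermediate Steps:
M(X) = 10/X - X/103 (M(X) = X*(-1/103) + 10/X = -X/103 + 10/X = 10/X - X/103)
w(54 - 82) - M((34 - 1*(-7)) - 1*102) = 12 - (10/((34 - 1*(-7)) - 1*102) - ((34 - 1*(-7)) - 1*102)/103) = 12 - (10/((34 + 7) - 102) - ((34 + 7) - 102)/103) = 12 - (10/(41 - 102) - (41 - 102)/103) = 12 - (10/(-61) - 1/103*(-61)) = 12 - (10*(-1/61) + 61/103) = 12 - (-10/61 + 61/103) = 12 - 1*2691/6283 = 12 - 2691/6283 = 72705/6283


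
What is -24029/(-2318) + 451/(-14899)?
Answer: 356962653/34535882 ≈ 10.336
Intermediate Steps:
-24029/(-2318) + 451/(-14899) = -24029*(-1/2318) + 451*(-1/14899) = 24029/2318 - 451/14899 = 356962653/34535882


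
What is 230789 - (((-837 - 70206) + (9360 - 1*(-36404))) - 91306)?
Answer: 347374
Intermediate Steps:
230789 - (((-837 - 70206) + (9360 - 1*(-36404))) - 91306) = 230789 - ((-71043 + (9360 + 36404)) - 91306) = 230789 - ((-71043 + 45764) - 91306) = 230789 - (-25279 - 91306) = 230789 - 1*(-116585) = 230789 + 116585 = 347374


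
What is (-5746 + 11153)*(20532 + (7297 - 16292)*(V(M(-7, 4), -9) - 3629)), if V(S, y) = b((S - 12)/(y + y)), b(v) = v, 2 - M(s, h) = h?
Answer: 1589157949826/9 ≈ 1.7657e+11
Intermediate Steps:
M(s, h) = 2 - h
V(S, y) = (-12 + S)/(2*y) (V(S, y) = (S - 12)/(y + y) = (-12 + S)/((2*y)) = (-12 + S)*(1/(2*y)) = (-12 + S)/(2*y))
(-5746 + 11153)*(20532 + (7297 - 16292)*(V(M(-7, 4), -9) - 3629)) = (-5746 + 11153)*(20532 + (7297 - 16292)*((½)*(-12 + (2 - 1*4))/(-9) - 3629)) = 5407*(20532 - 8995*((½)*(-⅑)*(-12 + (2 - 4)) - 3629)) = 5407*(20532 - 8995*((½)*(-⅑)*(-12 - 2) - 3629)) = 5407*(20532 - 8995*((½)*(-⅑)*(-14) - 3629)) = 5407*(20532 - 8995*(7/9 - 3629)) = 5407*(20532 - 8995*(-32654/9)) = 5407*(20532 + 293722730/9) = 5407*(293907518/9) = 1589157949826/9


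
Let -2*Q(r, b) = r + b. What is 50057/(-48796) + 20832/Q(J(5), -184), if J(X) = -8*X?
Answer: 9025999/48796 ≈ 184.97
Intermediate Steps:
Q(r, b) = -b/2 - r/2 (Q(r, b) = -(r + b)/2 = -(b + r)/2 = -b/2 - r/2)
50057/(-48796) + 20832/Q(J(5), -184) = 50057/(-48796) + 20832/(-½*(-184) - (-4)*5) = 50057*(-1/48796) + 20832/(92 - ½*(-40)) = -50057/48796 + 20832/(92 + 20) = -50057/48796 + 20832/112 = -50057/48796 + 20832*(1/112) = -50057/48796 + 186 = 9025999/48796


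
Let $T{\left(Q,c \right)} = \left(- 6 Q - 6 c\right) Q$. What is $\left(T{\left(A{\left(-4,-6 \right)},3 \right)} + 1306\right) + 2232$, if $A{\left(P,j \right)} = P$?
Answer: $3514$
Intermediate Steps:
$T{\left(Q,c \right)} = Q \left(- 6 Q - 6 c\right)$
$\left(T{\left(A{\left(-4,-6 \right)},3 \right)} + 1306\right) + 2232 = \left(\left(-6\right) \left(-4\right) \left(-4 + 3\right) + 1306\right) + 2232 = \left(\left(-6\right) \left(-4\right) \left(-1\right) + 1306\right) + 2232 = \left(-24 + 1306\right) + 2232 = 1282 + 2232 = 3514$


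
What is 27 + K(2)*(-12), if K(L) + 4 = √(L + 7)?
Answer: 39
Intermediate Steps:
K(L) = -4 + √(7 + L) (K(L) = -4 + √(L + 7) = -4 + √(7 + L))
27 + K(2)*(-12) = 27 + (-4 + √(7 + 2))*(-12) = 27 + (-4 + √9)*(-12) = 27 + (-4 + 3)*(-12) = 27 - 1*(-12) = 27 + 12 = 39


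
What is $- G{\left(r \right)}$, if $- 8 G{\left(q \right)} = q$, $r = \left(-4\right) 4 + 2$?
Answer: $- \frac{7}{4} \approx -1.75$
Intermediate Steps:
$r = -14$ ($r = -16 + 2 = -14$)
$G{\left(q \right)} = - \frac{q}{8}$
$- G{\left(r \right)} = - \frac{\left(-1\right) \left(-14\right)}{8} = \left(-1\right) \frac{7}{4} = - \frac{7}{4}$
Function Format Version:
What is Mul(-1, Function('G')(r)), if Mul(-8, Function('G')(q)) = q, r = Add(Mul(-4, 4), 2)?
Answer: Rational(-7, 4) ≈ -1.7500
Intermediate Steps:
r = -14 (r = Add(-16, 2) = -14)
Function('G')(q) = Mul(Rational(-1, 8), q)
Mul(-1, Function('G')(r)) = Mul(-1, Mul(Rational(-1, 8), -14)) = Mul(-1, Rational(7, 4)) = Rational(-7, 4)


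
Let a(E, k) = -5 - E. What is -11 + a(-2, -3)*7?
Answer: -32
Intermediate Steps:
-11 + a(-2, -3)*7 = -11 + (-5 - 1*(-2))*7 = -11 + (-5 + 2)*7 = -11 - 3*7 = -11 - 21 = -32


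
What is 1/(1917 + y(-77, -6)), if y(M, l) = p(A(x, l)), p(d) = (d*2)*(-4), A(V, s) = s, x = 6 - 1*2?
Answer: 1/1965 ≈ 0.00050891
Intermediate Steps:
x = 4 (x = 6 - 2 = 4)
p(d) = -8*d (p(d) = (2*d)*(-4) = -8*d)
y(M, l) = -8*l
1/(1917 + y(-77, -6)) = 1/(1917 - 8*(-6)) = 1/(1917 + 48) = 1/1965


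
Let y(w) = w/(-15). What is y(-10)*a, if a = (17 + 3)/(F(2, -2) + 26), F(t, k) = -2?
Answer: 5/9 ≈ 0.55556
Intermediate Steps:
y(w) = -w/15 (y(w) = w*(-1/15) = -w/15)
a = ⅚ (a = (17 + 3)/(-2 + 26) = 20/24 = 20*(1/24) = ⅚ ≈ 0.83333)
y(-10)*a = -1/15*(-10)*(⅚) = (⅔)*(⅚) = 5/9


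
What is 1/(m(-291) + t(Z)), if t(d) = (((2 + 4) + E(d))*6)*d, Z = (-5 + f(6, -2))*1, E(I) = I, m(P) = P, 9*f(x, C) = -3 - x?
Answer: -1/291 ≈ -0.0034364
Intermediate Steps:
f(x, C) = -1/3 - x/9 (f(x, C) = (-3 - x)/9 = -1/3 - x/9)
Z = -6 (Z = (-5 + (-1/3 - 1/9*6))*1 = (-5 + (-1/3 - 2/3))*1 = (-5 - 1)*1 = -6*1 = -6)
t(d) = d*(36 + 6*d) (t(d) = (((2 + 4) + d)*6)*d = ((6 + d)*6)*d = (36 + 6*d)*d = d*(36 + 6*d))
1/(m(-291) + t(Z)) = 1/(-291 + 6*(-6)*(6 - 6)) = 1/(-291 + 6*(-6)*0) = 1/(-291 + 0) = 1/(-291) = -1/291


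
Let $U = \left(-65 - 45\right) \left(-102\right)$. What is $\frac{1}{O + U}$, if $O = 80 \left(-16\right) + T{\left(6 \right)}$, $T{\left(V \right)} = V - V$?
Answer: $\frac{1}{9940} \approx 0.0001006$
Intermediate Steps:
$T{\left(V \right)} = 0$
$U = 11220$ ($U = \left(-110\right) \left(-102\right) = 11220$)
$O = -1280$ ($O = 80 \left(-16\right) + 0 = -1280 + 0 = -1280$)
$\frac{1}{O + U} = \frac{1}{-1280 + 11220} = \frac{1}{9940}$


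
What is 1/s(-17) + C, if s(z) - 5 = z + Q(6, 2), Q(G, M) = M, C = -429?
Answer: -4291/10 ≈ -429.10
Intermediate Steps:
s(z) = 7 + z (s(z) = 5 + (z + 2) = 5 + (2 + z) = 7 + z)
1/s(-17) + C = 1/(7 - 17) - 429 = 1/(-10) - 429 = -1/10 - 429 = -4291/10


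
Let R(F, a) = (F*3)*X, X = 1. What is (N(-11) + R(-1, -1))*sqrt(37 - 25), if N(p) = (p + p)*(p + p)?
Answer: 962*sqrt(3) ≈ 1666.2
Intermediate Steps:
N(p) = 4*p**2 (N(p) = (2*p)*(2*p) = 4*p**2)
R(F, a) = 3*F (R(F, a) = (F*3)*1 = (3*F)*1 = 3*F)
(N(-11) + R(-1, -1))*sqrt(37 - 25) = (4*(-11)**2 + 3*(-1))*sqrt(37 - 25) = (4*121 - 3)*sqrt(12) = (484 - 3)*(2*sqrt(3)) = 481*(2*sqrt(3)) = 962*sqrt(3)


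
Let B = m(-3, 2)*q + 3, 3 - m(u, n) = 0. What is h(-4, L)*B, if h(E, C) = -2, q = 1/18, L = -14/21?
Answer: -19/3 ≈ -6.3333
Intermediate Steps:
L = -2/3 (L = -14*1/21 = -2/3 ≈ -0.66667)
m(u, n) = 3 (m(u, n) = 3 - 1*0 = 3 + 0 = 3)
q = 1/18 ≈ 0.055556
B = 19/6 (B = 3*(1/18) + 3 = 1/6 + 3 = 19/6 ≈ 3.1667)
h(-4, L)*B = -2*19/6 = -19/3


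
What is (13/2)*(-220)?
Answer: -1430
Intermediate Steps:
(13/2)*(-220) = -1430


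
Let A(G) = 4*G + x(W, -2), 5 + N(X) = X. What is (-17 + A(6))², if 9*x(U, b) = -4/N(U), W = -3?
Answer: 16129/324 ≈ 49.781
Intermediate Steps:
N(X) = -5 + X
x(U, b) = -4/(9*(-5 + U)) (x(U, b) = (-4/(-5 + U))/9 = -4/(9*(-5 + U)))
A(G) = 1/18 + 4*G (A(G) = 4*G - 4/(-45 + 9*(-3)) = 4*G - 4/(-45 - 27) = 4*G - 4/(-72) = 4*G - 4*(-1/72) = 4*G + 1/18 = 1/18 + 4*G)
(-17 + A(6))² = (-17 + (1/18 + 4*6))² = (-17 + (1/18 + 24))² = (-17 + 433/18)² = (127/18)² = 16129/324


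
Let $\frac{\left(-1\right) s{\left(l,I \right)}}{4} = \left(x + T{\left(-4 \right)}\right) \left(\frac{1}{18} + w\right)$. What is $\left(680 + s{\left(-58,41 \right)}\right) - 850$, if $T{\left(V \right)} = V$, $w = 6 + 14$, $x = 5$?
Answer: $- \frac{2252}{9} \approx -250.22$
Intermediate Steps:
$w = 20$
$s{\left(l,I \right)} = - \frac{722}{9}$ ($s{\left(l,I \right)} = - 4 \left(5 - 4\right) \left(\frac{1}{18} + 20\right) = - 4 \cdot 1 \left(\frac{1}{18} + 20\right) = - 4 \cdot 1 \cdot \frac{361}{18} = \left(-4\right) \frac{361}{18} = - \frac{722}{9}$)
$\left(680 + s{\left(-58,41 \right)}\right) - 850 = \left(680 - \frac{722}{9}\right) - 850 = \frac{5398}{9} - 850 = - \frac{2252}{9}$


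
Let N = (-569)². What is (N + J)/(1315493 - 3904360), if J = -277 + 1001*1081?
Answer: -1405565/2588867 ≈ -0.54293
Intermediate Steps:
J = 1081804 (J = -277 + 1082081 = 1081804)
N = 323761
(N + J)/(1315493 - 3904360) = (323761 + 1081804)/(1315493 - 3904360) = 1405565/(-2588867) = 1405565*(-1/2588867) = -1405565/2588867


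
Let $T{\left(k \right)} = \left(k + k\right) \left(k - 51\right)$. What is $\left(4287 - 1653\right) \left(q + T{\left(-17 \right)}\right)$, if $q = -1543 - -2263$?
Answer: $7986288$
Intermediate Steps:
$q = 720$ ($q = -1543 + 2263 = 720$)
$T{\left(k \right)} = 2 k \left(-51 + k\right)$
$\left(4287 - 1653\right) \left(q + T{\left(-17 \right)}\right) = \left(4287 - 1653\right) \left(720 + 2 \left(-17\right) \left(-51 - 17\right)\right) = 2634 \left(720 + 2 \left(-17\right) \left(-68\right)\right) = 2634 \left(720 + 2312\right) = 2634 \cdot 3032 = 7986288$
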